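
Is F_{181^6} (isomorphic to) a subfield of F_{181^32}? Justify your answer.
No: F_{181^6} is not a subfield of F_{181^32}

F_{p^m} embeds in F_{p^n} iff m | n. Here 6 ∤ 32 (since 32 = 5·6 + 2 with remainder 2 ≠ 0), so F_{181^6} is not a subfield of F_{181^32}. Equivalently: if it were, the tower law would give 6 = [F_{181^6}:F_181] dividing [F_{181^32}:F_181] = 32, contradiction.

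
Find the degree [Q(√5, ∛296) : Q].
[Q(√5, ∛296) : Q] = 6

Let L = Q(√5, ∛296). Since Q(√5) ⊂ L and [Q(√5):Q] = 2, the tower law gives 2 | [L:Q]. Likewise Q(∛296) ⊂ L with [Q(∛296):Q] = 3 (because 296 is not a perfect cube), so 3 | [L:Q]. As gcd(2,3) = 1, [L:Q] is divisible by 6. Conversely L is generated over Q by √5 and ∛296, so [L:Q] ≤ 2·3 = 6. Therefore [Q(√5, ∛296) : Q] = 6.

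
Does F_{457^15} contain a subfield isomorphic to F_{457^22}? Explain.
No: F_{457^22} is not a subfield of F_{457^15}

F_{p^m} embeds in F_{p^n} iff m | n. Here 22 ∤ 15 (since 15 = 0·22 + 15 with remainder 15 ≠ 0), so F_{457^22} is not a subfield of F_{457^15}. Equivalently: if it were, the tower law would give 22 = [F_{457^22}:F_457] dividing [F_{457^15}:F_457] = 15, contradiction.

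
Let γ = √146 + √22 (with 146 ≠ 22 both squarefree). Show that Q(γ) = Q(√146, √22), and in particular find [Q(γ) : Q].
[Q(γ) : Q] = 4 (equivalently, Q(γ) = Q(√146, √22))

Obviously Q(γ) ⊆ Q(√146, √22), and [Q(√146, √22):Q] = 4 (since 146, 22 are distinct squarefree integers > 1 with 3212 not a perfect square). To show equality we compute the minimal polynomial of γ. From γ = √146 + √22: γ^2 = 146 + 2√(3212) + 22 = 168 + 2√(3212), so γ^2 - 168 = 2√(3212); squaring, (γ^2 - 168)^2 = 4·3212, i.e. γ^4 - 336γ^2 + 28224 - 12848 = 0, i.e. γ^4 - 336γ^2 + 15376 = 0. So γ is a root of x^4 - 336x^2 + 15376. This polynomial is irreducible over Q: it has no rational root (each ±√146 ± √22 is irrational), and any factorization into two quadratics over Q would force √(3212) ∈ Q (pairing opposite roots) or √146, √22 ∈ Q (other pairings), all impossible. Hence [Q(γ):Q] = 4 = [Q(√146, √22):Q], so Q(γ) = Q(√146, √22).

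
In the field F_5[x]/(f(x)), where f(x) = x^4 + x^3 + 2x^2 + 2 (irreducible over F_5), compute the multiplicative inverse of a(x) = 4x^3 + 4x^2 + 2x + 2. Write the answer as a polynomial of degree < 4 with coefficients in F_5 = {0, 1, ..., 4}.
a(x)^(-1) ≡ 2x^3 + 4x^2 + 4x + 2 (mod f(x))

Since f is irreducible over F_5, F_5[x]/(f) is a field and a(x) ≠ 0 has an inverse. Apply the extended Euclidean algorithm to f(x) and a(x) in F_5[x]: f(x) = (4x)·a(x) + (4x^2 + 2x + 2);  a(x) = (x + 3)·(4x^2 + 2x + 2) + (4x + 1);  (4x^2 + 2x + 2) = (x + 4)·(4x + 1) + (3). The last nonzero remainder is the constant 3 = gcd(f, a) in F_5. Back-substituting through the division chain expresses 3 = s(x)·a(x) + t(x)·f(x) with s(x) ≡ x^3 + 2x^2 + 2x + 1 (mod f), so (x^3 + 2x^2 + 2x + 1)·a(x) ≡ 3 (mod f). Multiplying by 3^(-1) ≡ 2 in F_5 gives a(x)^(-1) ≡ 2·(x^3 + 2x^2 + 2x + 1) ≡ 2x^3 + 4x^2 + 4x + 2 (mod f). Check: (4x^3 + 4x^2 + 2x + 2)·(2x^3 + 4x^2 + 4x + 2) = 3x^6 + 4x^5 + x^4 + x^3 + 4x^2 + 2x + 4 ≡ 1 (mod x^4 + x^3 + 2x^2 + 2).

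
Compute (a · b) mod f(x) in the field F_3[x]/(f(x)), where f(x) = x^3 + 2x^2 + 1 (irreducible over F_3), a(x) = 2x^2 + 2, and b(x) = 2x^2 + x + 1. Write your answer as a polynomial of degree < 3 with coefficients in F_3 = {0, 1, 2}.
a · b ≡ x + 2 (mod f(x))

Multiply in F_3[x]: a(x)·b(x) = (2x^2 + 2)·(2x^2 + x + 1) = x^4 + 2x^3 + 2x + 2. This has degree ≥ 3, so divide by f(x) over F_3: x^4 + 2x^3 + 2x + 2 = (x)·(x^3 + 2x^2 + 1) + (x + 2). Hence a·b ≡ x + 2 (mod f). (F_3[x]/(f) is a field with 3^3 = 27 elements since f is irreducible of degree 3.)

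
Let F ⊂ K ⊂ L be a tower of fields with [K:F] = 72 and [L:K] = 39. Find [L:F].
[L:F] = 2808

The tower law says that for any tower of field extensions F ⊂ K ⊂ L with finite degrees, [L:F] = [L:K] · [K:F]. Here this gives [L:F] = 39 · 72 = 2808.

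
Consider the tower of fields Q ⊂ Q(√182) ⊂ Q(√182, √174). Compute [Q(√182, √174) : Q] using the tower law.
[Q(√182, √174) : Q] = 4

[Q(√182):Q] = 2 (min poly x^2 - 182, irreducible since 182 is squarefree > 1). For the top step, suppose √174 ∈ Q(√182), say √174 = c + d√182 with c, d ∈ Q. Squaring: 174 = c^2 + 182d^2 + 2cd√182. Since √182 ∉ Q this forces 2cd = 0. If d = 0 then √174 = c ∈ Q, contradicting 174 squarefree > 1. If c = 0 then 174 = 182d^2, so 182·174 = (182d)^2 is a perfect square in Q — but 182·174 = 31668 is not a perfect square (since 182 and 174 are distinct squarefree integers). Contradiction. Hence √174 ∉ Q(√182), so x^2 - 174 stays irreducible over Q(√182) and [Q(√182, √174) : Q(√182)] = 2. By the tower law, [Q(√182, √174) : Q] = 2 · 2 = 4.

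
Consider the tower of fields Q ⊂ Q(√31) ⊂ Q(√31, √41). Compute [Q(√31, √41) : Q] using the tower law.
[Q(√31, √41) : Q] = 4

[Q(√31):Q] = 2 (min poly x^2 - 31, irreducible since 31 is squarefree > 1). For the top step, suppose √41 ∈ Q(√31), say √41 = c + d√31 with c, d ∈ Q. Squaring: 41 = c^2 + 31d^2 + 2cd√31. Since √31 ∉ Q this forces 2cd = 0. If d = 0 then √41 = c ∈ Q, contradicting 41 squarefree > 1. If c = 0 then 41 = 31d^2, so 31·41 = (31d)^2 is a perfect square in Q — but 31·41 = 1271 is not a perfect square (since 31 and 41 are distinct squarefree integers). Contradiction. Hence √41 ∉ Q(√31), so x^2 - 41 stays irreducible over Q(√31) and [Q(√31, √41) : Q(√31)] = 2. By the tower law, [Q(√31, √41) : Q] = 2 · 2 = 4.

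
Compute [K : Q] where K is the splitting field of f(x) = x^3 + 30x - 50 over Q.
[K : Q] = 6

By the rational root test, any rational root of the monic integer polynomial f(x) = x^3 + 30x - 50 must be an integer dividing the constant term -50, i.e. one of ±{1, 2, 5, 10, 25, 50}. Evaluating: f(1) = -19, f(-1) = -81, f(2) = 18, f(-2) = -118, f(5) = 225, f(-5) = -325, f(10) = 1250, f(-10) = -1350, f(25) = 16325, f(-25) = -16425, f(50) = 126450, f(-50) = -126550; none is 0, so f has no rational root and is therefore irreducible over Q (a cubic with no linear factor over a field is irreducible). For an irreducible cubic, the Galois group is A_3 or S_3 according as the discriminant disc(f) = -4a^3 - 27b^2 = -4·(30)^3 - 27·(-50)^2 = -175500 is or is not a square in Q. Here disc(f) = -175500 is not a perfect square in Q, so the Galois group of f over Q is not contained in A_3 and must be all of S_3. The splitting field has degree |S_3| = 6 over Q, so [K : Q] = 6.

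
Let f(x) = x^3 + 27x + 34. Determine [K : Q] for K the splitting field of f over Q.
[K : Q] = 6

By the rational root test, any rational root of the monic integer polynomial f(x) = x^3 + 27x + 34 must be an integer dividing the constant term 34, i.e. one of ±{1, 2, 17, 34}. Evaluating: f(1) = 62, f(-1) = 6, f(2) = 96, f(-2) = -28, f(17) = 5406, f(-17) = -5338, f(34) = 40256, f(-34) = -40188; none is 0, so f has no rational root and is therefore irreducible over Q (a cubic with no linear factor over a field is irreducible). For an irreducible cubic, the Galois group is A_3 or S_3 according as the discriminant disc(f) = -4a^3 - 27b^2 = -4·(27)^3 - 27·(34)^2 = -109944 is or is not a square in Q. Here disc(f) = -109944 is not a perfect square in Q, so the Galois group of f over Q is not contained in A_3 and must be all of S_3. The splitting field has degree |S_3| = 6 over Q, so [K : Q] = 6.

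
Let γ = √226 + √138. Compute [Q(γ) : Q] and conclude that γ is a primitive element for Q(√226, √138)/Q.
[Q(γ) : Q] = 4 (equivalently, Q(γ) = Q(√226, √138))

Obviously Q(γ) ⊆ Q(√226, √138), and [Q(√226, √138):Q] = 4 (since 226, 138 are distinct squarefree integers > 1 with 31188 not a perfect square). To show equality we compute the minimal polynomial of γ. From γ = √226 + √138: γ^2 = 226 + 2√(31188) + 138 = 364 + 2√(31188), so γ^2 - 364 = 2√(31188); squaring, (γ^2 - 364)^2 = 4·31188, i.e. γ^4 - 728γ^2 + 132496 - 124752 = 0, i.e. γ^4 - 728γ^2 + 7744 = 0. So γ is a root of x^4 - 728x^2 + 7744. This polynomial is irreducible over Q: it has no rational root (each ±√226 ± √138 is irrational), and any factorization into two quadratics over Q would force √(31188) ∈ Q (pairing opposite roots) or √226, √138 ∈ Q (other pairings), all impossible. Hence [Q(γ):Q] = 4 = [Q(√226, √138):Q], so Q(γ) = Q(√226, √138).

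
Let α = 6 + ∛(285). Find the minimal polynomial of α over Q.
m_α(x) = x^3 - 18x^2 + 108x - 501

Set β = α - 6 = ∛(285), so β^3 = 285. Then (α - 6)^3 - 285 = 0, i.e. α is a root of g(x) = (x - 6)^3 - 285 = x^3 - 18x^2 + 108x - 501. Since g(x) = h(x - 6) where h(x) = x^3 - 285, and h is irreducible over Q (because 285 is not a perfect cube, so h has no rational root, and a monic cubic with no rational root is irreducible), g is also irreducible (irreducibility is preserved under the substitution x → x - 6). Hence m_α(x) = x^3 - 18x^2 + 108x - 501.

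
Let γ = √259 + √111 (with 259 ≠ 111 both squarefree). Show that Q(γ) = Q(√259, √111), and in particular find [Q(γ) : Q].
[Q(γ) : Q] = 4 (equivalently, Q(γ) = Q(√259, √111))

Obviously Q(γ) ⊆ Q(√259, √111), and [Q(√259, √111):Q] = 4 (since 259, 111 are distinct squarefree integers > 1 with 28749 not a perfect square). To show equality we compute the minimal polynomial of γ. From γ = √259 + √111: γ^2 = 259 + 2√(28749) + 111 = 370 + 2√(28749), so γ^2 - 370 = 2√(28749); squaring, (γ^2 - 370)^2 = 4·28749, i.e. γ^4 - 740γ^2 + 136900 - 114996 = 0, i.e. γ^4 - 740γ^2 + 21904 = 0. So γ is a root of x^4 - 740x^2 + 21904. This polynomial is irreducible over Q: it has no rational root (each ±√259 ± √111 is irrational), and any factorization into two quadratics over Q would force √(28749) ∈ Q (pairing opposite roots) or √259, √111 ∈ Q (other pairings), all impossible. Hence [Q(γ):Q] = 4 = [Q(√259, √111):Q], so Q(γ) = Q(√259, √111).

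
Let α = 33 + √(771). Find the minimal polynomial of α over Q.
m_α(x) = x^2 - 66x + 318

From α - 33 = √(771), squaring gives (α - 33)^2 = 771, i.e. α^2 - 66α + 1089 = 771, so α^2 - 66α + 318 = 0. The discriminant of x^2 - 66x + 318 is (-66)^2 - 4·(318) = 4356 - 1272 = 3084, and 4·(771) is not a perfect square in Q since 771 is squarefree and ≠ 1. Hence x^2 - 66x + 318 is irreducible over Q and is the minimal polynomial of α.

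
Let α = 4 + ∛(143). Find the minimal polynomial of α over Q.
m_α(x) = x^3 - 12x^2 + 48x - 207

Set β = α - 4 = ∛(143), so β^3 = 143. Then (α - 4)^3 - 143 = 0, i.e. α is a root of g(x) = (x - 4)^3 - 143 = x^3 - 12x^2 + 48x - 207. Since g(x) = h(x - 4) where h(x) = x^3 - 143, and h is irreducible over Q (because 143 is not a perfect cube, so h has no rational root, and a monic cubic with no rational root is irreducible), g is also irreducible (irreducibility is preserved under the substitution x → x - 4). Hence m_α(x) = x^3 - 12x^2 + 48x - 207.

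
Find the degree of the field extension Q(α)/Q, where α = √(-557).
[Q(α):Q] = 2

[Q(α):Q] equals the degree of the minimal polynomial of α. Here α^2 = -557 and x^2 + 557 is irreducible (d = -557 is squarefree, ≠ 1, hence not a square), so deg(m_α) = 2. Thus [Q(α):Q] = 2.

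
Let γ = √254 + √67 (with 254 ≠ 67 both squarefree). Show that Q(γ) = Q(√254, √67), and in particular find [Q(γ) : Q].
[Q(γ) : Q] = 4 (equivalently, Q(γ) = Q(√254, √67))

Obviously Q(γ) ⊆ Q(√254, √67), and [Q(√254, √67):Q] = 4 (since 254, 67 are distinct squarefree integers > 1 with 17018 not a perfect square). To show equality we compute the minimal polynomial of γ. From γ = √254 + √67: γ^2 = 254 + 2√(17018) + 67 = 321 + 2√(17018), so γ^2 - 321 = 2√(17018); squaring, (γ^2 - 321)^2 = 4·17018, i.e. γ^4 - 642γ^2 + 103041 - 68072 = 0, i.e. γ^4 - 642γ^2 + 34969 = 0. So γ is a root of x^4 - 642x^2 + 34969. This polynomial is irreducible over Q: it has no rational root (each ±√254 ± √67 is irrational), and any factorization into two quadratics over Q would force √(17018) ∈ Q (pairing opposite roots) or √254, √67 ∈ Q (other pairings), all impossible. Hence [Q(γ):Q] = 4 = [Q(√254, √67):Q], so Q(γ) = Q(√254, √67).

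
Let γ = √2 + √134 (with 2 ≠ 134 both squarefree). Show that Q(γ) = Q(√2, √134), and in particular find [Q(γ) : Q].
[Q(γ) : Q] = 4 (equivalently, Q(γ) = Q(√2, √134))

Obviously Q(γ) ⊆ Q(√2, √134), and [Q(√2, √134):Q] = 4 (since 2, 134 are distinct squarefree integers > 1 with 268 not a perfect square). To show equality we compute the minimal polynomial of γ. From γ = √2 + √134: γ^2 = 2 + 2√(268) + 134 = 136 + 2√(268), so γ^2 - 136 = 2√(268); squaring, (γ^2 - 136)^2 = 4·268, i.e. γ^4 - 272γ^2 + 18496 - 1072 = 0, i.e. γ^4 - 272γ^2 + 17424 = 0. So γ is a root of x^4 - 272x^2 + 17424. This polynomial is irreducible over Q: it has no rational root (each ±√2 ± √134 is irrational), and any factorization into two quadratics over Q would force √(268) ∈ Q (pairing opposite roots) or √2, √134 ∈ Q (other pairings), all impossible. Hence [Q(γ):Q] = 4 = [Q(√2, √134):Q], so Q(γ) = Q(√2, √134).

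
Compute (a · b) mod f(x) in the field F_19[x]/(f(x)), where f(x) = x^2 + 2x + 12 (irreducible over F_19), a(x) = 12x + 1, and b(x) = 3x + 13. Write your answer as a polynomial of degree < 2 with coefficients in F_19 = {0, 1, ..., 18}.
a · b ≡ 11x + 18 (mod f(x))

Multiply in F_19[x]: a(x)·b(x) = (12x + 1)·(3x + 13) = 17x^2 + 7x + 13. This has degree ≥ 2, so divide by f(x) over F_19: 17x^2 + 7x + 13 = (17)·(x^2 + 2x + 12) + (11x + 18). Hence a·b ≡ 11x + 18 (mod f). (F_19[x]/(f) is a field with 19^2 = 361 elements since f is irreducible of degree 2.)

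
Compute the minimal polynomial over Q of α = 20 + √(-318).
m_α(x) = x^2 - 40x + 718

From α - 20 = √(-318), squaring gives (α - 20)^2 = -318, i.e. α^2 - 40α + 400 = -318, so α^2 - 40α + 718 = 0. The discriminant of x^2 - 40x + 718 is (-40)^2 - 4·(718) = 1600 - 2872 = -1272, and 4·(-318) is not a perfect square in Q since -318 is squarefree and ≠ 1. Hence x^2 - 40x + 718 is irreducible over Q and is the minimal polynomial of α.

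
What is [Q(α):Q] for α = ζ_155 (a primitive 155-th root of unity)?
[Q(α):Q] = 120

The minimal polynomial of ζ_155 over Q is the 155-th cyclotomic polynomial Φ_155(x), which is irreducible over Q and has degree φ(155) = 120. Hence [Q(α):Q] = φ(155) = 120.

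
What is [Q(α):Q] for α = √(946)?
[Q(α):Q] = 2

[Q(α):Q] equals the degree of the minimal polynomial of α. Here α^2 = 946 and x^2 - 946 is irreducible (d = 946 is squarefree, ≠ 1, hence not a square), so deg(m_α) = 2. Thus [Q(α):Q] = 2.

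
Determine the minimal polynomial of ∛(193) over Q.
m_α(x) = x^3 - 193

α satisfies α^3 = 193, so x^3 - 193 annihilates α. By the rational root test, a rational root p/q (in lowest terms) of x^3 - 193 would satisfy p^3 = 193 q^3, forcing q = 1 and p^3 = 193; but 193 is not a perfect cube, contradiction. A monic cubic over Q with no rational root is irreducible (any nontrivial factorization would include a linear factor). Hence x^3 - 193 is the minimal polynomial of α, and in particular [Q(α):Q] = 3.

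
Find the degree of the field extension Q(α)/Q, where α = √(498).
[Q(α):Q] = 2

[Q(α):Q] equals the degree of the minimal polynomial of α. Here α^2 = 498 and x^2 - 498 is irreducible (d = 498 is squarefree, ≠ 1, hence not a square), so deg(m_α) = 2. Thus [Q(α):Q] = 2.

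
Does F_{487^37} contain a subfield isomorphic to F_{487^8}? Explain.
No: F_{487^8} is not a subfield of F_{487^37}

F_{p^m} embeds in F_{p^n} iff m | n. Here 8 ∤ 37 (since 37 = 4·8 + 5 with remainder 5 ≠ 0), so F_{487^8} is not a subfield of F_{487^37}. Equivalently: if it were, the tower law would give 8 = [F_{487^8}:F_487] dividing [F_{487^37}:F_487] = 37, contradiction.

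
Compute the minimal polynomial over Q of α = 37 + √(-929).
m_α(x) = x^2 - 74x + 2298

From α - 37 = √(-929), squaring gives (α - 37)^2 = -929, i.e. α^2 - 74α + 1369 = -929, so α^2 - 74α + 2298 = 0. The discriminant of x^2 - 74x + 2298 is (-74)^2 - 4·(2298) = 5476 - 9192 = -3716, and 4·(-929) is not a perfect square in Q since -929 is squarefree and ≠ 1. Hence x^2 - 74x + 2298 is irreducible over Q and is the minimal polynomial of α.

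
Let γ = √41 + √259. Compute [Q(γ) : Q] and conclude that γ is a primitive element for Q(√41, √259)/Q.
[Q(γ) : Q] = 4 (equivalently, Q(γ) = Q(√41, √259))

Obviously Q(γ) ⊆ Q(√41, √259), and [Q(√41, √259):Q] = 4 (since 41, 259 are distinct squarefree integers > 1 with 10619 not a perfect square). To show equality we compute the minimal polynomial of γ. From γ = √41 + √259: γ^2 = 41 + 2√(10619) + 259 = 300 + 2√(10619), so γ^2 - 300 = 2√(10619); squaring, (γ^2 - 300)^2 = 4·10619, i.e. γ^4 - 600γ^2 + 90000 - 42476 = 0, i.e. γ^4 - 600γ^2 + 47524 = 0. So γ is a root of x^4 - 600x^2 + 47524. This polynomial is irreducible over Q: it has no rational root (each ±√41 ± √259 is irrational), and any factorization into two quadratics over Q would force √(10619) ∈ Q (pairing opposite roots) or √41, √259 ∈ Q (other pairings), all impossible. Hence [Q(γ):Q] = 4 = [Q(√41, √259):Q], so Q(γ) = Q(√41, √259).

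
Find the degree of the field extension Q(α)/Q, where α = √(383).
[Q(α):Q] = 2

[Q(α):Q] equals the degree of the minimal polynomial of α. Here α^2 = 383 and x^2 - 383 is irreducible (d = 383 is squarefree, ≠ 1, hence not a square), so deg(m_α) = 2. Thus [Q(α):Q] = 2.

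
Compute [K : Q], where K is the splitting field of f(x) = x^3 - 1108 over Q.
[K : Q] = 6

The roots of x^3 - 1108 are ∛1108, ω∛1108, ω^2∛1108 where ω = e^(2πi/3) is a primitive cube root of unity, so K = Q(∛1108, ω). Now [Q(∛1108):Q] = 3 (since 1108 is not a perfect cube, x^3 - 1108 is irreducible) and [Q(ω):Q] = 2. Both 2 and 3 divide [K:Q], and [K:Q] ≤ 3·2 = 6, so [K:Q] = 6. (Equivalently: Q(∛1108) ⊂ R but ω ∉ R, so [K : Q(∛1108)] = 2.)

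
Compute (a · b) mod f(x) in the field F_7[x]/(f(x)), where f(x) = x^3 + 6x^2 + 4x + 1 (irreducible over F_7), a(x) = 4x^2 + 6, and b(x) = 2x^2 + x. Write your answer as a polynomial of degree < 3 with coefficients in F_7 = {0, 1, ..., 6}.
a · b ≡ 6x^2 + 6x + 2 (mod f(x))

Multiply in F_7[x]: a(x)·b(x) = (4x^2 + 6)·(2x^2 + x) = x^4 + 4x^3 + 5x^2 + 6x. This has degree ≥ 3, so divide by f(x) over F_7: x^4 + 4x^3 + 5x^2 + 6x = (x + 5)·(x^3 + 6x^2 + 4x + 1) + (6x^2 + 6x + 2). Hence a·b ≡ 6x^2 + 6x + 2 (mod f). (F_7[x]/(f) is a field with 7^3 = 343 elements since f is irreducible of degree 3.)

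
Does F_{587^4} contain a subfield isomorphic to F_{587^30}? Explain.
No: F_{587^30} is not a subfield of F_{587^4}

F_{p^m} embeds in F_{p^n} iff m | n. Here 30 ∤ 4 (since 4 = 0·30 + 4 with remainder 4 ≠ 0), so F_{587^30} is not a subfield of F_{587^4}. Equivalently: if it were, the tower law would give 30 = [F_{587^30}:F_587] dividing [F_{587^4}:F_587] = 4, contradiction.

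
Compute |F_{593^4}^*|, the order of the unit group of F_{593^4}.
|F_{593^4}^*| = 123657019200

F_{593^4} has 593^4 = 123657019201 elements; its multiplicative group consists of all nonzero elements, so |F_{593^4}^*| = 123657019201 - 1 = 123657019200. (It is cyclic since any finite subgroup of the multiplicative group of a field is cyclic.)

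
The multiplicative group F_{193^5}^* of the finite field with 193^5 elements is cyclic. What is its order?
|F_{193^5}^*| = 267785184192

F_{193^5} has 193^5 = 267785184193 elements; its multiplicative group consists of all nonzero elements, so |F_{193^5}^*| = 267785184193 - 1 = 267785184192. (It is cyclic since any finite subgroup of the multiplicative group of a field is cyclic.)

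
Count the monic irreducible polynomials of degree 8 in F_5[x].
There are 48750 monic irreducible polynomials of degree 8 over F_5

Each element of F_{5^8} that lies in no proper subfield is a root of exactly one monic irreducible of degree 8 over F_5, and each such polynomial has 8 distinct roots in F_{5^8}. By Möbius inversion the count is N_5(8) = (1/8) Σ_{d|8} μ(8/d) · 5^d = (1/8)(μ(8)·5^1 + μ(4)·5^2 + μ(2)·5^4 + μ(1)·5^8) = 390000/8 = 48750.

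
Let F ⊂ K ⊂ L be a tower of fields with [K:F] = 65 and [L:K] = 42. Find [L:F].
[L:F] = 2730

The tower law says that for any tower of field extensions F ⊂ K ⊂ L with finite degrees, [L:F] = [L:K] · [K:F]. Here this gives [L:F] = 42 · 65 = 2730.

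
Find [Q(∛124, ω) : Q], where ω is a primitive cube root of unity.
[Q(∛124, ω) : Q] = 6

[Q(∛124):Q] = 3 (min poly x^3 - 124, irreducible since 124 is not a perfect cube). [Q(ω):Q] = 2 (min poly x^2 + x + 1). Since Q(∛124) ⊂ R and ω ∉ R, we have ω ∉ Q(∛124), so x^2 + x + 1 remains irreducible over Q(∛124) and [Q(∛124, ω) : Q(∛124)] = 2. By the tower law, [Q(∛124, ω) : Q] = 3 · 2 = 6. (In fact Q(∛124, ω) is the splitting field of x^3 - 124 over Q.)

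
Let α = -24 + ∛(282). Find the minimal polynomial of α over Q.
m_α(x) = x^3 + 72x^2 + 1728x + 13542

Set β = α + 24 = ∛(282), so β^3 = 282. Then (α + 24)^3 - 282 = 0, i.e. α is a root of g(x) = (x + 24)^3 - 282 = x^3 + 72x^2 + 1728x + 13542. Since g(x) = h(x + 24) where h(x) = x^3 - 282, and h is irreducible over Q (because 282 is not a perfect cube, so h has no rational root, and a monic cubic with no rational root is irreducible), g is also irreducible (irreducibility is preserved under the substitution x → x + 24). Hence m_α(x) = x^3 + 72x^2 + 1728x + 13542.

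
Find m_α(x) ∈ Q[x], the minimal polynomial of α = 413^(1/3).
m_α(x) = x^3 - 413

α satisfies α^3 = 413, so x^3 - 413 annihilates α. By the rational root test, a rational root p/q (in lowest terms) of x^3 - 413 would satisfy p^3 = 413 q^3, forcing q = 1 and p^3 = 413; but 413 is not a perfect cube, contradiction. A monic cubic over Q with no rational root is irreducible (any nontrivial factorization would include a linear factor). Hence x^3 - 413 is the minimal polynomial of α, and in particular [Q(α):Q] = 3.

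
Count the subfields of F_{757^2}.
F_{757^2} has 2 subfields

The subfields of F_{p^n} are exactly the fields F_{p^d} for d | n (each is the fixed field of the unique index-d subgroup of Gal(F_{p^n}/F_p) ≅ Z/nZ). The divisors of n = 2 are {1, 2}, giving 2 subfields: F_{757^1}, F_{757^2}.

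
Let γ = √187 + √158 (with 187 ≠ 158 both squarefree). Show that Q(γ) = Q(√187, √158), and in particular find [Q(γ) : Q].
[Q(γ) : Q] = 4 (equivalently, Q(γ) = Q(√187, √158))

Obviously Q(γ) ⊆ Q(√187, √158), and [Q(√187, √158):Q] = 4 (since 187, 158 are distinct squarefree integers > 1 with 29546 not a perfect square). To show equality we compute the minimal polynomial of γ. From γ = √187 + √158: γ^2 = 187 + 2√(29546) + 158 = 345 + 2√(29546), so γ^2 - 345 = 2√(29546); squaring, (γ^2 - 345)^2 = 4·29546, i.e. γ^4 - 690γ^2 + 119025 - 118184 = 0, i.e. γ^4 - 690γ^2 + 841 = 0. So γ is a root of x^4 - 690x^2 + 841. This polynomial is irreducible over Q: it has no rational root (each ±√187 ± √158 is irrational), and any factorization into two quadratics over Q would force √(29546) ∈ Q (pairing opposite roots) or √187, √158 ∈ Q (other pairings), all impossible. Hence [Q(γ):Q] = 4 = [Q(√187, √158):Q], so Q(γ) = Q(√187, √158).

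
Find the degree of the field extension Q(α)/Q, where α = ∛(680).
[Q(α):Q] = 3

The minimal polynomial of α is x^3 - 680, irreducible over Q since 680 is not a perfect cube (so x^3 - 680 has no rational root). Hence [Q(α):Q] = deg(m_α) = 3.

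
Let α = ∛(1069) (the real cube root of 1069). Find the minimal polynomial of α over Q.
m_α(x) = x^3 - 1069

α satisfies α^3 = 1069, so x^3 - 1069 annihilates α. By the rational root test, a rational root p/q (in lowest terms) of x^3 - 1069 would satisfy p^3 = 1069 q^3, forcing q = 1 and p^3 = 1069; but 1069 is not a perfect cube, contradiction. A monic cubic over Q with no rational root is irreducible (any nontrivial factorization would include a linear factor). Hence x^3 - 1069 is the minimal polynomial of α, and in particular [Q(α):Q] = 3.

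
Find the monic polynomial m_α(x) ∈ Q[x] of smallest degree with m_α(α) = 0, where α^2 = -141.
m_α(x) = x^2 + 141

α satisfies α^2 + 141 = 0, so x^2 + 141 annihilates α. Since d = -141 is squarefree and ≠ 1, it is not a perfect square in Q, so x^2 + 141 has no rational root and is therefore irreducible over Q (a degree-2 polynomial over a field is irreducible iff it has no root). Hence m_α(x) = x^2 + 141.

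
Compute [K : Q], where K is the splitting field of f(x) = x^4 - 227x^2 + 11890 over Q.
[K : Q] = 4

Solving the quadratic in x^2: x^2 = (227 ± √(227^2 - 4·11890))/2 = (227 ± √3969)/2 = (227 ± 63)/2, giving x^2 = 82 or x^2 = 145. So f(x) = (x^2 - 82)(x^2 - 145) and the roots of f are ±√82, ±√145. Hence the splitting field is K = Q(√82, √145). Since 82 and 145 are distinct squarefree integers > 1, their product 11890 is not a perfect square, so √145 ∉ Q(√82). By the tower law [K:Q] = [Q(√82,√145):Q(√82)] · [Q(√82):Q] = 2 · 2 = 4.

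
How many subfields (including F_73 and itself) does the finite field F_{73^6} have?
F_{73^6} has 4 subfields

The subfields of F_{p^n} are exactly the fields F_{p^d} for d | n (each is the fixed field of the unique index-d subgroup of Gal(F_{p^n}/F_p) ≅ Z/nZ). The divisors of n = 6 are {1, 2, 3, 6}, giving 4 subfields: F_{73^1}, F_{73^2}, F_{73^3}, F_{73^6}.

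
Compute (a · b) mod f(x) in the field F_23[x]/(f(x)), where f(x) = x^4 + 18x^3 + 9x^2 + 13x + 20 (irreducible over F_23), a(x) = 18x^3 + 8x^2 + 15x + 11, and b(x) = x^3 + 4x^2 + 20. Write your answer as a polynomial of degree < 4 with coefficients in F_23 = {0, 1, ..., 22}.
a · b ≡ 19x^3 + 12x^2 + 18x + 10 (mod f(x))

Multiply in F_23[x]: a(x)·b(x) = (18x^3 + 8x^2 + 15x + 11)·(x^3 + 4x^2 + 20) = 18x^6 + 11x^5 + x^4 + 17x^3 + 20x^2 + x + 13. This has degree ≥ 4, so divide by f(x) over F_23: 18x^6 + 11x^5 + x^4 + 17x^3 + 20x^2 + x + 13 = (18x^2 + 9x + 22)·(x^4 + 18x^3 + 9x^2 + 13x + 20) + (19x^3 + 12x^2 + 18x + 10). Hence a·b ≡ 19x^3 + 12x^2 + 18x + 10 (mod f). (F_23[x]/(f) is a field with 23^4 = 279841 elements since f is irreducible of degree 4.)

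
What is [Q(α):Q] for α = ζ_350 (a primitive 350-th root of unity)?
[Q(α):Q] = 120

The minimal polynomial of ζ_350 over Q is the 350-th cyclotomic polynomial Φ_350(x), which is irreducible over Q and has degree φ(350) = 120. Hence [Q(α):Q] = φ(350) = 120.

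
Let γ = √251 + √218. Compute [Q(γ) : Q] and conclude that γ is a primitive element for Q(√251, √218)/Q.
[Q(γ) : Q] = 4 (equivalently, Q(γ) = Q(√251, √218))

Obviously Q(γ) ⊆ Q(√251, √218), and [Q(√251, √218):Q] = 4 (since 251, 218 are distinct squarefree integers > 1 with 54718 not a perfect square). To show equality we compute the minimal polynomial of γ. From γ = √251 + √218: γ^2 = 251 + 2√(54718) + 218 = 469 + 2√(54718), so γ^2 - 469 = 2√(54718); squaring, (γ^2 - 469)^2 = 4·54718, i.e. γ^4 - 938γ^2 + 219961 - 218872 = 0, i.e. γ^4 - 938γ^2 + 1089 = 0. So γ is a root of x^4 - 938x^2 + 1089. This polynomial is irreducible over Q: it has no rational root (each ±√251 ± √218 is irrational), and any factorization into two quadratics over Q would force √(54718) ∈ Q (pairing opposite roots) or √251, √218 ∈ Q (other pairings), all impossible. Hence [Q(γ):Q] = 4 = [Q(√251, √218):Q], so Q(γ) = Q(√251, √218).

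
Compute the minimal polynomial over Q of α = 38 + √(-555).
m_α(x) = x^2 - 76x + 1999

From α - 38 = √(-555), squaring gives (α - 38)^2 = -555, i.e. α^2 - 76α + 1444 = -555, so α^2 - 76α + 1999 = 0. The discriminant of x^2 - 76x + 1999 is (-76)^2 - 4·(1999) = 5776 - 7996 = -2220, and 4·(-555) is not a perfect square in Q since -555 is squarefree and ≠ 1. Hence x^2 - 76x + 1999 is irreducible over Q and is the minimal polynomial of α.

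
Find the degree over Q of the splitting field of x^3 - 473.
[K : Q] = 6

The roots of x^3 - 473 are ∛473, ω∛473, ω^2∛473 where ω = e^(2πi/3) is a primitive cube root of unity, so K = Q(∛473, ω). Now [Q(∛473):Q] = 3 (since 473 is not a perfect cube, x^3 - 473 is irreducible) and [Q(ω):Q] = 2. Both 2 and 3 divide [K:Q], and [K:Q] ≤ 3·2 = 6, so [K:Q] = 6. (Equivalently: Q(∛473) ⊂ R but ω ∉ R, so [K : Q(∛473)] = 2.)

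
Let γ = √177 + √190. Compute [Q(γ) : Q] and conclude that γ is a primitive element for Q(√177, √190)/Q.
[Q(γ) : Q] = 4 (equivalently, Q(γ) = Q(√177, √190))

Obviously Q(γ) ⊆ Q(√177, √190), and [Q(√177, √190):Q] = 4 (since 177, 190 are distinct squarefree integers > 1 with 33630 not a perfect square). To show equality we compute the minimal polynomial of γ. From γ = √177 + √190: γ^2 = 177 + 2√(33630) + 190 = 367 + 2√(33630), so γ^2 - 367 = 2√(33630); squaring, (γ^2 - 367)^2 = 4·33630, i.e. γ^4 - 734γ^2 + 134689 - 134520 = 0, i.e. γ^4 - 734γ^2 + 169 = 0. So γ is a root of x^4 - 734x^2 + 169. This polynomial is irreducible over Q: it has no rational root (each ±√177 ± √190 is irrational), and any factorization into two quadratics over Q would force √(33630) ∈ Q (pairing opposite roots) or √177, √190 ∈ Q (other pairings), all impossible. Hence [Q(γ):Q] = 4 = [Q(√177, √190):Q], so Q(γ) = Q(√177, √190).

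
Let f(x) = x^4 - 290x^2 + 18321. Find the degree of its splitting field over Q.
[K : Q] = 4

Solving the quadratic in x^2: x^2 = (290 ± √(290^2 - 4·18321))/2 = (290 ± √10816)/2 = (290 ± 104)/2, giving x^2 = 197 or x^2 = 93. So f(x) = (x^2 - 197)(x^2 - 93) and the roots of f are ±√197, ±√93. Hence the splitting field is K = Q(√197, √93). Since 197 and 93 are distinct squarefree integers > 1, their product 18321 is not a perfect square, so √93 ∉ Q(√197). By the tower law [K:Q] = [Q(√197,√93):Q(√197)] · [Q(√197):Q] = 2 · 2 = 4.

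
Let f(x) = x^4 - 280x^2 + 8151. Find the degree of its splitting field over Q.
[K : Q] = 4

Solving the quadratic in x^2: x^2 = (280 ± √(280^2 - 4·8151))/2 = (280 ± √45796)/2 = (280 ± 214)/2, giving x^2 = 247 or x^2 = 33. So f(x) = (x^2 - 247)(x^2 - 33) and the roots of f are ±√247, ±√33. Hence the splitting field is K = Q(√247, √33). Since 247 and 33 are distinct squarefree integers > 1, their product 8151 is not a perfect square, so √33 ∉ Q(√247). By the tower law [K:Q] = [Q(√247,√33):Q(√247)] · [Q(√247):Q] = 2 · 2 = 4.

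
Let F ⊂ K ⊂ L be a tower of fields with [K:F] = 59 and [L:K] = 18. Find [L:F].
[L:F] = 1062

The tower law says that for any tower of field extensions F ⊂ K ⊂ L with finite degrees, [L:F] = [L:K] · [K:F]. Here this gives [L:F] = 18 · 59 = 1062.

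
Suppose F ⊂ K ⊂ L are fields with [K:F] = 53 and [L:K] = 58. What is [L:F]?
[L:F] = 3074

The tower law says that for any tower of field extensions F ⊂ K ⊂ L with finite degrees, [L:F] = [L:K] · [K:F]. Here this gives [L:F] = 58 · 53 = 3074.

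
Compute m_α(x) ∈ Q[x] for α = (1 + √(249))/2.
m_α(x) = x^2 - x - 62

From 2α - 1 = √(249), squaring gives (2α - 1)^2 = 249, i.e. 4α^2 - 4α + 1 = 249, so α^2 - α + (1 - 249)/4 = 0. Since 249 ≡ 1 (mod 4), (1 - 249)/4 = -62 ∈ Z. The polynomial x^2 - x - 62 has discriminant 1 - 4·(-62) = 249, which is not a perfect square in Q (d = 249 is squarefree and ≠ 1), so x^2 - x - 62 is irreducible over Q. It is the minimal polynomial of α.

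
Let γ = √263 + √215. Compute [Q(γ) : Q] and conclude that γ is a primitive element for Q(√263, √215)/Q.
[Q(γ) : Q] = 4 (equivalently, Q(γ) = Q(√263, √215))

Obviously Q(γ) ⊆ Q(√263, √215), and [Q(√263, √215):Q] = 4 (since 263, 215 are distinct squarefree integers > 1 with 56545 not a perfect square). To show equality we compute the minimal polynomial of γ. From γ = √263 + √215: γ^2 = 263 + 2√(56545) + 215 = 478 + 2√(56545), so γ^2 - 478 = 2√(56545); squaring, (γ^2 - 478)^2 = 4·56545, i.e. γ^4 - 956γ^2 + 228484 - 226180 = 0, i.e. γ^4 - 956γ^2 + 2304 = 0. So γ is a root of x^4 - 956x^2 + 2304. This polynomial is irreducible over Q: it has no rational root (each ±√263 ± √215 is irrational), and any factorization into two quadratics over Q would force √(56545) ∈ Q (pairing opposite roots) or √263, √215 ∈ Q (other pairings), all impossible. Hence [Q(γ):Q] = 4 = [Q(√263, √215):Q], so Q(γ) = Q(√263, √215).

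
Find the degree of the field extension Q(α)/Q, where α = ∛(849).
[Q(α):Q] = 3

The minimal polynomial of α is x^3 - 849, irreducible over Q since 849 is not a perfect cube (so x^3 - 849 has no rational root). Hence [Q(α):Q] = deg(m_α) = 3.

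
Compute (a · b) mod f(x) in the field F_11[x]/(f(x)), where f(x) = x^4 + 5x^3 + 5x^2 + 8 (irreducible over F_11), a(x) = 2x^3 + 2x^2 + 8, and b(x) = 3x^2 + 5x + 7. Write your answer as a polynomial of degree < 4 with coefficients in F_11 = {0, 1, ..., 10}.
a · b ≡ 9x^3 + 9x^2 + 3x + 3 (mod f(x))

Multiply in F_11[x]: a(x)·b(x) = (2x^3 + 2x^2 + 8)·(3x^2 + 5x + 7) = 6x^5 + 5x^4 + 2x^3 + 5x^2 + 7x + 1. This has degree ≥ 4, so divide by f(x) over F_11: 6x^5 + 5x^4 + 2x^3 + 5x^2 + 7x + 1 = (6x + 8)·(x^4 + 5x^3 + 5x^2 + 8) + (9x^3 + 9x^2 + 3x + 3). Hence a·b ≡ 9x^3 + 9x^2 + 3x + 3 (mod f). (F_11[x]/(f) is a field with 11^4 = 14641 elements since f is irreducible of degree 4.)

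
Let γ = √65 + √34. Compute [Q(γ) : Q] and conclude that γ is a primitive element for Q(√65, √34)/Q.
[Q(γ) : Q] = 4 (equivalently, Q(γ) = Q(√65, √34))

Obviously Q(γ) ⊆ Q(√65, √34), and [Q(√65, √34):Q] = 4 (since 65, 34 are distinct squarefree integers > 1 with 2210 not a perfect square). To show equality we compute the minimal polynomial of γ. From γ = √65 + √34: γ^2 = 65 + 2√(2210) + 34 = 99 + 2√(2210), so γ^2 - 99 = 2√(2210); squaring, (γ^2 - 99)^2 = 4·2210, i.e. γ^4 - 198γ^2 + 9801 - 8840 = 0, i.e. γ^4 - 198γ^2 + 961 = 0. So γ is a root of x^4 - 198x^2 + 961. This polynomial is irreducible over Q: it has no rational root (each ±√65 ± √34 is irrational), and any factorization into two quadratics over Q would force √(2210) ∈ Q (pairing opposite roots) or √65, √34 ∈ Q (other pairings), all impossible. Hence [Q(γ):Q] = 4 = [Q(√65, √34):Q], so Q(γ) = Q(√65, √34).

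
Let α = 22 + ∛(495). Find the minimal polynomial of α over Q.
m_α(x) = x^3 - 66x^2 + 1452x - 11143

Set β = α - 22 = ∛(495), so β^3 = 495. Then (α - 22)^3 - 495 = 0, i.e. α is a root of g(x) = (x - 22)^3 - 495 = x^3 - 66x^2 + 1452x - 11143. Since g(x) = h(x - 22) where h(x) = x^3 - 495, and h is irreducible over Q (because 495 is not a perfect cube, so h has no rational root, and a monic cubic with no rational root is irreducible), g is also irreducible (irreducibility is preserved under the substitution x → x - 22). Hence m_α(x) = x^3 - 66x^2 + 1452x - 11143.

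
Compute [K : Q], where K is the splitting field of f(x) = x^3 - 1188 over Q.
[K : Q] = 6

The roots of x^3 - 1188 are ∛1188, ω∛1188, ω^2∛1188 where ω = e^(2πi/3) is a primitive cube root of unity, so K = Q(∛1188, ω). Now [Q(∛1188):Q] = 3 (since 1188 is not a perfect cube, x^3 - 1188 is irreducible) and [Q(ω):Q] = 2. Both 2 and 3 divide [K:Q], and [K:Q] ≤ 3·2 = 6, so [K:Q] = 6. (Equivalently: Q(∛1188) ⊂ R but ω ∉ R, so [K : Q(∛1188)] = 2.)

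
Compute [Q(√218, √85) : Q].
[Q(√218, √85) : Q] = 4

[Q(√218):Q] = 2 (min poly x^2 - 218, irreducible since 218 is squarefree > 1). For the top step, suppose √85 ∈ Q(√218), say √85 = c + d√218 with c, d ∈ Q. Squaring: 85 = c^2 + 218d^2 + 2cd√218. Since √218 ∉ Q this forces 2cd = 0. If d = 0 then √85 = c ∈ Q, contradicting 85 squarefree > 1. If c = 0 then 85 = 218d^2, so 218·85 = (218d)^2 is a perfect square in Q — but 218·85 = 18530 is not a perfect square (since 218 and 85 are distinct squarefree integers). Contradiction. Hence √85 ∉ Q(√218), so x^2 - 85 stays irreducible over Q(√218) and [Q(√218, √85) : Q(√218)] = 2. By the tower law, [Q(√218, √85) : Q] = 2 · 2 = 4.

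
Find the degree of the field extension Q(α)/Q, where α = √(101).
[Q(α):Q] = 2

[Q(α):Q] equals the degree of the minimal polynomial of α. Here α^2 = 101 and x^2 - 101 is irreducible (d = 101 is squarefree, ≠ 1, hence not a square), so deg(m_α) = 2. Thus [Q(α):Q] = 2.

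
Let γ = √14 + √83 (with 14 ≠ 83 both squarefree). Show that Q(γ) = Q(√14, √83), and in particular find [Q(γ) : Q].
[Q(γ) : Q] = 4 (equivalently, Q(γ) = Q(√14, √83))

Obviously Q(γ) ⊆ Q(√14, √83), and [Q(√14, √83):Q] = 4 (since 14, 83 are distinct squarefree integers > 1 with 1162 not a perfect square). To show equality we compute the minimal polynomial of γ. From γ = √14 + √83: γ^2 = 14 + 2√(1162) + 83 = 97 + 2√(1162), so γ^2 - 97 = 2√(1162); squaring, (γ^2 - 97)^2 = 4·1162, i.e. γ^4 - 194γ^2 + 9409 - 4648 = 0, i.e. γ^4 - 194γ^2 + 4761 = 0. So γ is a root of x^4 - 194x^2 + 4761. This polynomial is irreducible over Q: it has no rational root (each ±√14 ± √83 is irrational), and any factorization into two quadratics over Q would force √(1162) ∈ Q (pairing opposite roots) or √14, √83 ∈ Q (other pairings), all impossible. Hence [Q(γ):Q] = 4 = [Q(√14, √83):Q], so Q(γ) = Q(√14, √83).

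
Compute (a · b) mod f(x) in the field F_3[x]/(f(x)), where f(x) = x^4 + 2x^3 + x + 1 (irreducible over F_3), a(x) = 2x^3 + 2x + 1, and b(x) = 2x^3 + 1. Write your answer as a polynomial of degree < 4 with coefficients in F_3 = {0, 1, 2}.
a · b ≡ 2x^3 + x^2 + 2x + 2 (mod f(x))

Multiply in F_3[x]: a(x)·b(x) = (2x^3 + 2x + 1)·(2x^3 + 1) = x^6 + x^4 + x^3 + 2x + 1. This has degree ≥ 4, so divide by f(x) over F_3: x^6 + x^4 + x^3 + 2x + 1 = (x^2 + x + 2)·(x^4 + 2x^3 + x + 1) + (2x^3 + x^2 + 2x + 2). Hence a·b ≡ 2x^3 + x^2 + 2x + 2 (mod f). (F_3[x]/(f) is a field with 3^4 = 81 elements since f is irreducible of degree 4.)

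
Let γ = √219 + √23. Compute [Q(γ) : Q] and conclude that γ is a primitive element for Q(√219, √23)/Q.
[Q(γ) : Q] = 4 (equivalently, Q(γ) = Q(√219, √23))

Obviously Q(γ) ⊆ Q(√219, √23), and [Q(√219, √23):Q] = 4 (since 219, 23 are distinct squarefree integers > 1 with 5037 not a perfect square). To show equality we compute the minimal polynomial of γ. From γ = √219 + √23: γ^2 = 219 + 2√(5037) + 23 = 242 + 2√(5037), so γ^2 - 242 = 2√(5037); squaring, (γ^2 - 242)^2 = 4·5037, i.e. γ^4 - 484γ^2 + 58564 - 20148 = 0, i.e. γ^4 - 484γ^2 + 38416 = 0. So γ is a root of x^4 - 484x^2 + 38416. This polynomial is irreducible over Q: it has no rational root (each ±√219 ± √23 is irrational), and any factorization into two quadratics over Q would force √(5037) ∈ Q (pairing opposite roots) or √219, √23 ∈ Q (other pairings), all impossible. Hence [Q(γ):Q] = 4 = [Q(√219, √23):Q], so Q(γ) = Q(√219, √23).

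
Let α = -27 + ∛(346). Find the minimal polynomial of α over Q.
m_α(x) = x^3 + 81x^2 + 2187x + 19337

Set β = α + 27 = ∛(346), so β^3 = 346. Then (α + 27)^3 - 346 = 0, i.e. α is a root of g(x) = (x + 27)^3 - 346 = x^3 + 81x^2 + 2187x + 19337. Since g(x) = h(x + 27) where h(x) = x^3 - 346, and h is irreducible over Q (because 346 is not a perfect cube, so h has no rational root, and a monic cubic with no rational root is irreducible), g is also irreducible (irreducibility is preserved under the substitution x → x + 27). Hence m_α(x) = x^3 + 81x^2 + 2187x + 19337.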